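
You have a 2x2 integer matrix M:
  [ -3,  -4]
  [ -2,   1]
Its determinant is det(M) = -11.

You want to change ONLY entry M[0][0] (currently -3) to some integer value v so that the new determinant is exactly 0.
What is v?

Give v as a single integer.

Answer: 8

Derivation:
det is linear in entry M[0][0]: det = old_det + (v - -3) * C_00
Cofactor C_00 = 1
Want det = 0: -11 + (v - -3) * 1 = 0
  (v - -3) = 11 / 1 = 11
  v = -3 + (11) = 8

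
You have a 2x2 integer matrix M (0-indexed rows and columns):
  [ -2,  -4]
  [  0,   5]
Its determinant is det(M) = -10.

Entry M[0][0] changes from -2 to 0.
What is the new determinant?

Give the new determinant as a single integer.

det is linear in row 0: changing M[0][0] by delta changes det by delta * cofactor(0,0).
Cofactor C_00 = (-1)^(0+0) * minor(0,0) = 5
Entry delta = 0 - -2 = 2
Det delta = 2 * 5 = 10
New det = -10 + 10 = 0

Answer: 0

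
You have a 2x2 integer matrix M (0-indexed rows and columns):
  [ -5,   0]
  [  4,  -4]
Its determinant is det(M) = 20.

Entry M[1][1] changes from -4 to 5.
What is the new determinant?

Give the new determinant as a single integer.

Answer: -25

Derivation:
det is linear in row 1: changing M[1][1] by delta changes det by delta * cofactor(1,1).
Cofactor C_11 = (-1)^(1+1) * minor(1,1) = -5
Entry delta = 5 - -4 = 9
Det delta = 9 * -5 = -45
New det = 20 + -45 = -25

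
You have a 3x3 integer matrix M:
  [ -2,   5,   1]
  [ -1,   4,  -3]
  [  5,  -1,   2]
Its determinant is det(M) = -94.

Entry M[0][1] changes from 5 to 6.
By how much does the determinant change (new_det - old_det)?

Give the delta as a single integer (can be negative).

Cofactor C_01 = -13
Entry delta = 6 - 5 = 1
Det delta = entry_delta * cofactor = 1 * -13 = -13

Answer: -13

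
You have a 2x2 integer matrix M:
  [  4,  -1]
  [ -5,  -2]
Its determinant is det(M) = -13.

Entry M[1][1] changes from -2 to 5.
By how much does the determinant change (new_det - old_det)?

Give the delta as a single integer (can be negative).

Answer: 28

Derivation:
Cofactor C_11 = 4
Entry delta = 5 - -2 = 7
Det delta = entry_delta * cofactor = 7 * 4 = 28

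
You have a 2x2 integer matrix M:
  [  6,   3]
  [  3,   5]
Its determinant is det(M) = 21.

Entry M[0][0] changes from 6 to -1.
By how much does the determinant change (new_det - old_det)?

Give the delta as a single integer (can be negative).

Cofactor C_00 = 5
Entry delta = -1 - 6 = -7
Det delta = entry_delta * cofactor = -7 * 5 = -35

Answer: -35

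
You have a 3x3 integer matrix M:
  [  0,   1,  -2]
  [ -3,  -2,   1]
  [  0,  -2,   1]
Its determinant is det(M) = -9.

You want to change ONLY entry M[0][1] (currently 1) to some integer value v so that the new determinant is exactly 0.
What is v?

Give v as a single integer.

det is linear in entry M[0][1]: det = old_det + (v - 1) * C_01
Cofactor C_01 = 3
Want det = 0: -9 + (v - 1) * 3 = 0
  (v - 1) = 9 / 3 = 3
  v = 1 + (3) = 4

Answer: 4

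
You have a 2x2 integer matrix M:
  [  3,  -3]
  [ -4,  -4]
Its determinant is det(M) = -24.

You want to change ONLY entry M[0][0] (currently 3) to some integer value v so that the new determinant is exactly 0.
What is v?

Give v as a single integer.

Answer: -3

Derivation:
det is linear in entry M[0][0]: det = old_det + (v - 3) * C_00
Cofactor C_00 = -4
Want det = 0: -24 + (v - 3) * -4 = 0
  (v - 3) = 24 / -4 = -6
  v = 3 + (-6) = -3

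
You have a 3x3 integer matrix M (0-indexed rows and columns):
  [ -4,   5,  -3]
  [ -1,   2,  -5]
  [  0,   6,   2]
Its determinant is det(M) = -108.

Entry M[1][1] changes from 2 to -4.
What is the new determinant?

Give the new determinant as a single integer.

Answer: -60

Derivation:
det is linear in row 1: changing M[1][1] by delta changes det by delta * cofactor(1,1).
Cofactor C_11 = (-1)^(1+1) * minor(1,1) = -8
Entry delta = -4 - 2 = -6
Det delta = -6 * -8 = 48
New det = -108 + 48 = -60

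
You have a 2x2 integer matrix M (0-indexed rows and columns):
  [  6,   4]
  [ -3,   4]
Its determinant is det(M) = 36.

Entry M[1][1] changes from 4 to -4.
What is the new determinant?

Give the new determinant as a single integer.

Answer: -12

Derivation:
det is linear in row 1: changing M[1][1] by delta changes det by delta * cofactor(1,1).
Cofactor C_11 = (-1)^(1+1) * minor(1,1) = 6
Entry delta = -4 - 4 = -8
Det delta = -8 * 6 = -48
New det = 36 + -48 = -12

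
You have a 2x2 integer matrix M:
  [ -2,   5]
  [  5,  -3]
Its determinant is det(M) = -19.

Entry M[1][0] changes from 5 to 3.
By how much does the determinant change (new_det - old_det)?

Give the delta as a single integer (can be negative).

Cofactor C_10 = -5
Entry delta = 3 - 5 = -2
Det delta = entry_delta * cofactor = -2 * -5 = 10

Answer: 10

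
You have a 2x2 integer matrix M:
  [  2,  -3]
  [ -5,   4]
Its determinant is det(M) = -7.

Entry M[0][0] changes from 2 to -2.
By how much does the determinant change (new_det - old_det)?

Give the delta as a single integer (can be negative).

Cofactor C_00 = 4
Entry delta = -2 - 2 = -4
Det delta = entry_delta * cofactor = -4 * 4 = -16

Answer: -16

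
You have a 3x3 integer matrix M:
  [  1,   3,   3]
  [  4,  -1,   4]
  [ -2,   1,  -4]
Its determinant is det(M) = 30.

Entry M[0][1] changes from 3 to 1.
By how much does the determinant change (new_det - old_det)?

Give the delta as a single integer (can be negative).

Answer: -16

Derivation:
Cofactor C_01 = 8
Entry delta = 1 - 3 = -2
Det delta = entry_delta * cofactor = -2 * 8 = -16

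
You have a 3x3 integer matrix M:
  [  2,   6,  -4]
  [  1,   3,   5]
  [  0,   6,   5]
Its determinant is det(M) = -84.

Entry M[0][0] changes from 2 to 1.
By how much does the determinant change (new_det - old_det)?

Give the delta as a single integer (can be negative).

Cofactor C_00 = -15
Entry delta = 1 - 2 = -1
Det delta = entry_delta * cofactor = -1 * -15 = 15

Answer: 15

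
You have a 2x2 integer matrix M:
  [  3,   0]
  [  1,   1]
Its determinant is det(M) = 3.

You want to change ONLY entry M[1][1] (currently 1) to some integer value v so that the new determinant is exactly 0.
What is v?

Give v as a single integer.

det is linear in entry M[1][1]: det = old_det + (v - 1) * C_11
Cofactor C_11 = 3
Want det = 0: 3 + (v - 1) * 3 = 0
  (v - 1) = -3 / 3 = -1
  v = 1 + (-1) = 0

Answer: 0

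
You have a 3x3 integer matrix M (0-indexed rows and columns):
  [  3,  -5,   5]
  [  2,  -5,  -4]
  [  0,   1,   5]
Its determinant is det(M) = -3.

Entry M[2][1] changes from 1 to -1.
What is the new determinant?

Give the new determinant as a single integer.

Answer: -47

Derivation:
det is linear in row 2: changing M[2][1] by delta changes det by delta * cofactor(2,1).
Cofactor C_21 = (-1)^(2+1) * minor(2,1) = 22
Entry delta = -1 - 1 = -2
Det delta = -2 * 22 = -44
New det = -3 + -44 = -47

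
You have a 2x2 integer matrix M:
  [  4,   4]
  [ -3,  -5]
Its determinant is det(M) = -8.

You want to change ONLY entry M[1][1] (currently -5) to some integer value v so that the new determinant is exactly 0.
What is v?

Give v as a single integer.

Answer: -3

Derivation:
det is linear in entry M[1][1]: det = old_det + (v - -5) * C_11
Cofactor C_11 = 4
Want det = 0: -8 + (v - -5) * 4 = 0
  (v - -5) = 8 / 4 = 2
  v = -5 + (2) = -3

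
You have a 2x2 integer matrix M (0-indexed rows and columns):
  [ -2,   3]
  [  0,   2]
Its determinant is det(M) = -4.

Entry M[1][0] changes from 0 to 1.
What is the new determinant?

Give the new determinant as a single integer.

Answer: -7

Derivation:
det is linear in row 1: changing M[1][0] by delta changes det by delta * cofactor(1,0).
Cofactor C_10 = (-1)^(1+0) * minor(1,0) = -3
Entry delta = 1 - 0 = 1
Det delta = 1 * -3 = -3
New det = -4 + -3 = -7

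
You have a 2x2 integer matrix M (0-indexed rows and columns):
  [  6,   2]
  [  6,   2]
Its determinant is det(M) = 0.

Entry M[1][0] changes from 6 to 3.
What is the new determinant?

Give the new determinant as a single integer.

Answer: 6

Derivation:
det is linear in row 1: changing M[1][0] by delta changes det by delta * cofactor(1,0).
Cofactor C_10 = (-1)^(1+0) * minor(1,0) = -2
Entry delta = 3 - 6 = -3
Det delta = -3 * -2 = 6
New det = 0 + 6 = 6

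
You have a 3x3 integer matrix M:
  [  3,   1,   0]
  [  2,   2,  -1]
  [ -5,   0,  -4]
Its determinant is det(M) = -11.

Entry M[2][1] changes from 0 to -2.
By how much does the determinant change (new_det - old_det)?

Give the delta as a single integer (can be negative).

Cofactor C_21 = 3
Entry delta = -2 - 0 = -2
Det delta = entry_delta * cofactor = -2 * 3 = -6

Answer: -6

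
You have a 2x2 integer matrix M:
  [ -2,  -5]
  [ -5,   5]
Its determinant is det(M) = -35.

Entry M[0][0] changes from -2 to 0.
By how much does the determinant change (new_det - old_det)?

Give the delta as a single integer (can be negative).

Cofactor C_00 = 5
Entry delta = 0 - -2 = 2
Det delta = entry_delta * cofactor = 2 * 5 = 10

Answer: 10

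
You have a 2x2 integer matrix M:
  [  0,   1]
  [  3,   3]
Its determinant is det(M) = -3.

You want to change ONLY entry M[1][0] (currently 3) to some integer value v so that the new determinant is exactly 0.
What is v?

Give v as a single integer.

det is linear in entry M[1][0]: det = old_det + (v - 3) * C_10
Cofactor C_10 = -1
Want det = 0: -3 + (v - 3) * -1 = 0
  (v - 3) = 3 / -1 = -3
  v = 3 + (-3) = 0

Answer: 0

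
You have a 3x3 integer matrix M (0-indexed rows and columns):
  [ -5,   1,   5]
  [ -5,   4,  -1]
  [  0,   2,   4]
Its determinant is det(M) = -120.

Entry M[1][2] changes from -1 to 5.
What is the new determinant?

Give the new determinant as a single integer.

Answer: -60

Derivation:
det is linear in row 1: changing M[1][2] by delta changes det by delta * cofactor(1,2).
Cofactor C_12 = (-1)^(1+2) * minor(1,2) = 10
Entry delta = 5 - -1 = 6
Det delta = 6 * 10 = 60
New det = -120 + 60 = -60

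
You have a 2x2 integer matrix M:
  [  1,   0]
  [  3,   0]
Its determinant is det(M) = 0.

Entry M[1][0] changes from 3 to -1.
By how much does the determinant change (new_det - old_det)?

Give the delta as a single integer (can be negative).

Answer: 0

Derivation:
Cofactor C_10 = 0
Entry delta = -1 - 3 = -4
Det delta = entry_delta * cofactor = -4 * 0 = 0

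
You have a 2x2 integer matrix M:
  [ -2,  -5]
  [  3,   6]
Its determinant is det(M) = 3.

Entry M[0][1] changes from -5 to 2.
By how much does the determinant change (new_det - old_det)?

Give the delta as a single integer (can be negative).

Answer: -21

Derivation:
Cofactor C_01 = -3
Entry delta = 2 - -5 = 7
Det delta = entry_delta * cofactor = 7 * -3 = -21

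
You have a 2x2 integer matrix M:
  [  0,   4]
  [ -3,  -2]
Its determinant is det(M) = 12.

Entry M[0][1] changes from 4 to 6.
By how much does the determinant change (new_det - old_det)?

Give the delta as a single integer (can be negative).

Answer: 6

Derivation:
Cofactor C_01 = 3
Entry delta = 6 - 4 = 2
Det delta = entry_delta * cofactor = 2 * 3 = 6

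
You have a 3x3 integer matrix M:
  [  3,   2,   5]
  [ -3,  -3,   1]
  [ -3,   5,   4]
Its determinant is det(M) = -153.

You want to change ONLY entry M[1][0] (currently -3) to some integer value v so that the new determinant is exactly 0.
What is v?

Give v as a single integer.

det is linear in entry M[1][0]: det = old_det + (v - -3) * C_10
Cofactor C_10 = 17
Want det = 0: -153 + (v - -3) * 17 = 0
  (v - -3) = 153 / 17 = 9
  v = -3 + (9) = 6

Answer: 6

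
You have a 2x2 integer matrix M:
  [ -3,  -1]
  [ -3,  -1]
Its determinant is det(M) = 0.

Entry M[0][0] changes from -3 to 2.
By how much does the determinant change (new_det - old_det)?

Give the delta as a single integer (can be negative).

Cofactor C_00 = -1
Entry delta = 2 - -3 = 5
Det delta = entry_delta * cofactor = 5 * -1 = -5

Answer: -5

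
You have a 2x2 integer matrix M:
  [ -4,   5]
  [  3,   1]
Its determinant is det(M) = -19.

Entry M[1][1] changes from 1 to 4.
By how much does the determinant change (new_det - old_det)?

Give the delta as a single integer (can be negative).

Answer: -12

Derivation:
Cofactor C_11 = -4
Entry delta = 4 - 1 = 3
Det delta = entry_delta * cofactor = 3 * -4 = -12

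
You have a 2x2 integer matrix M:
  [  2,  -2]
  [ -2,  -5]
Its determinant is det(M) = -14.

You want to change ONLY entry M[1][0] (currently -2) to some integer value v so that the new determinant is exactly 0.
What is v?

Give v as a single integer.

det is linear in entry M[1][0]: det = old_det + (v - -2) * C_10
Cofactor C_10 = 2
Want det = 0: -14 + (v - -2) * 2 = 0
  (v - -2) = 14 / 2 = 7
  v = -2 + (7) = 5

Answer: 5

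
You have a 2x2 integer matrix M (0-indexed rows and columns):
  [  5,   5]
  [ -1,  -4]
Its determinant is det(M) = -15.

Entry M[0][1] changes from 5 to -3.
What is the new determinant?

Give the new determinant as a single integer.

Answer: -23

Derivation:
det is linear in row 0: changing M[0][1] by delta changes det by delta * cofactor(0,1).
Cofactor C_01 = (-1)^(0+1) * minor(0,1) = 1
Entry delta = -3 - 5 = -8
Det delta = -8 * 1 = -8
New det = -15 + -8 = -23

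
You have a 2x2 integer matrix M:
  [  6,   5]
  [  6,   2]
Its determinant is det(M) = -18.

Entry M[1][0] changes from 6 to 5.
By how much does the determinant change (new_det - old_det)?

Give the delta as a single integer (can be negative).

Answer: 5

Derivation:
Cofactor C_10 = -5
Entry delta = 5 - 6 = -1
Det delta = entry_delta * cofactor = -1 * -5 = 5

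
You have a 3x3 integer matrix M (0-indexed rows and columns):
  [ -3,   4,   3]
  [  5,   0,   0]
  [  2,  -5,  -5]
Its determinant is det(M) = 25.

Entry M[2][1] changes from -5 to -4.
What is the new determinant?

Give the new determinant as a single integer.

Answer: 40

Derivation:
det is linear in row 2: changing M[2][1] by delta changes det by delta * cofactor(2,1).
Cofactor C_21 = (-1)^(2+1) * minor(2,1) = 15
Entry delta = -4 - -5 = 1
Det delta = 1 * 15 = 15
New det = 25 + 15 = 40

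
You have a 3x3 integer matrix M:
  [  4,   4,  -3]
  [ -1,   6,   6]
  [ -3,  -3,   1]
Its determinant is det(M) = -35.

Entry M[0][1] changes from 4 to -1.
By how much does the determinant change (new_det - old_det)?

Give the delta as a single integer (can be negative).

Cofactor C_01 = -17
Entry delta = -1 - 4 = -5
Det delta = entry_delta * cofactor = -5 * -17 = 85

Answer: 85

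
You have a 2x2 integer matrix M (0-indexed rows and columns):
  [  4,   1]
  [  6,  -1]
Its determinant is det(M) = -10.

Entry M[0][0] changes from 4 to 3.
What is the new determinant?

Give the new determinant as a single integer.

Answer: -9

Derivation:
det is linear in row 0: changing M[0][0] by delta changes det by delta * cofactor(0,0).
Cofactor C_00 = (-1)^(0+0) * minor(0,0) = -1
Entry delta = 3 - 4 = -1
Det delta = -1 * -1 = 1
New det = -10 + 1 = -9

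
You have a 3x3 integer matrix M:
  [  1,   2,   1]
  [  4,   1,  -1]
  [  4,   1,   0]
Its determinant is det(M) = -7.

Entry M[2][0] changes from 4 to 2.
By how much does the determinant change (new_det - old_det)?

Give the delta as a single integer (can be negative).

Cofactor C_20 = -3
Entry delta = 2 - 4 = -2
Det delta = entry_delta * cofactor = -2 * -3 = 6

Answer: 6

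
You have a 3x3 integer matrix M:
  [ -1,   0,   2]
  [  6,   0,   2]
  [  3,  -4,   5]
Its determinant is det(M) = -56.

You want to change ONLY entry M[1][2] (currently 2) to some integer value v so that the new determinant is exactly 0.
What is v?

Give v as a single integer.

det is linear in entry M[1][2]: det = old_det + (v - 2) * C_12
Cofactor C_12 = -4
Want det = 0: -56 + (v - 2) * -4 = 0
  (v - 2) = 56 / -4 = -14
  v = 2 + (-14) = -12

Answer: -12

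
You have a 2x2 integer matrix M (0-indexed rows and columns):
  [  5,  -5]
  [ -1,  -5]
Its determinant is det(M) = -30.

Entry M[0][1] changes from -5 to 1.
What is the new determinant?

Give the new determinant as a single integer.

det is linear in row 0: changing M[0][1] by delta changes det by delta * cofactor(0,1).
Cofactor C_01 = (-1)^(0+1) * minor(0,1) = 1
Entry delta = 1 - -5 = 6
Det delta = 6 * 1 = 6
New det = -30 + 6 = -24

Answer: -24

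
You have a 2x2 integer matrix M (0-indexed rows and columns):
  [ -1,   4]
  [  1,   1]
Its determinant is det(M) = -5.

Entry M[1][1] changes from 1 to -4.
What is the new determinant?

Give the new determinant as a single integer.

det is linear in row 1: changing M[1][1] by delta changes det by delta * cofactor(1,1).
Cofactor C_11 = (-1)^(1+1) * minor(1,1) = -1
Entry delta = -4 - 1 = -5
Det delta = -5 * -1 = 5
New det = -5 + 5 = 0

Answer: 0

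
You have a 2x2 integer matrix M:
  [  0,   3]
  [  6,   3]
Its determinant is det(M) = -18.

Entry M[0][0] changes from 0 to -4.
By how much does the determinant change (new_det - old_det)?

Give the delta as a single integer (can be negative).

Answer: -12

Derivation:
Cofactor C_00 = 3
Entry delta = -4 - 0 = -4
Det delta = entry_delta * cofactor = -4 * 3 = -12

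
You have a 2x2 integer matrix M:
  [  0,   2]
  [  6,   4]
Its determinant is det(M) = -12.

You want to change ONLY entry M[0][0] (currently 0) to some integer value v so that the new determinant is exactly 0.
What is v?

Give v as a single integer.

det is linear in entry M[0][0]: det = old_det + (v - 0) * C_00
Cofactor C_00 = 4
Want det = 0: -12 + (v - 0) * 4 = 0
  (v - 0) = 12 / 4 = 3
  v = 0 + (3) = 3

Answer: 3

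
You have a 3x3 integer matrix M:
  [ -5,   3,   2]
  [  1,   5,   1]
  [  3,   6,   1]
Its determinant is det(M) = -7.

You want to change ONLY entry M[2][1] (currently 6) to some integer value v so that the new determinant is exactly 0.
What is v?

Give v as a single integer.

det is linear in entry M[2][1]: det = old_det + (v - 6) * C_21
Cofactor C_21 = 7
Want det = 0: -7 + (v - 6) * 7 = 0
  (v - 6) = 7 / 7 = 1
  v = 6 + (1) = 7

Answer: 7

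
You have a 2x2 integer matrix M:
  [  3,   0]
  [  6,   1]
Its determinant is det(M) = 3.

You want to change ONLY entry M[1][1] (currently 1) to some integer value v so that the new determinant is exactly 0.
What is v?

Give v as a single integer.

Answer: 0

Derivation:
det is linear in entry M[1][1]: det = old_det + (v - 1) * C_11
Cofactor C_11 = 3
Want det = 0: 3 + (v - 1) * 3 = 0
  (v - 1) = -3 / 3 = -1
  v = 1 + (-1) = 0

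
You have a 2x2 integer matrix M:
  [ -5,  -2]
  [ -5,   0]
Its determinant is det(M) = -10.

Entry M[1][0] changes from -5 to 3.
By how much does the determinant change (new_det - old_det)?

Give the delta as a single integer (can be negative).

Cofactor C_10 = 2
Entry delta = 3 - -5 = 8
Det delta = entry_delta * cofactor = 8 * 2 = 16

Answer: 16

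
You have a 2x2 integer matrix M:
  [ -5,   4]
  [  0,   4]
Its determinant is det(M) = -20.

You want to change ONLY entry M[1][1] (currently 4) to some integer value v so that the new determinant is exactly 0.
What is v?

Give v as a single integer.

det is linear in entry M[1][1]: det = old_det + (v - 4) * C_11
Cofactor C_11 = -5
Want det = 0: -20 + (v - 4) * -5 = 0
  (v - 4) = 20 / -5 = -4
  v = 4 + (-4) = 0

Answer: 0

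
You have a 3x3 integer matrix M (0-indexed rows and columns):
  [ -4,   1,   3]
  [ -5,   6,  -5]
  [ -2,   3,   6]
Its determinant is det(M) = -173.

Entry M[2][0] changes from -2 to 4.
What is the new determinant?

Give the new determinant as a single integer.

Answer: -311

Derivation:
det is linear in row 2: changing M[2][0] by delta changes det by delta * cofactor(2,0).
Cofactor C_20 = (-1)^(2+0) * minor(2,0) = -23
Entry delta = 4 - -2 = 6
Det delta = 6 * -23 = -138
New det = -173 + -138 = -311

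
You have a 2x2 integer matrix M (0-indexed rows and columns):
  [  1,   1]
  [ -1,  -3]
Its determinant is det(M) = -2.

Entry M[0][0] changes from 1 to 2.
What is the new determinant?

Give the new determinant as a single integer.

Answer: -5

Derivation:
det is linear in row 0: changing M[0][0] by delta changes det by delta * cofactor(0,0).
Cofactor C_00 = (-1)^(0+0) * minor(0,0) = -3
Entry delta = 2 - 1 = 1
Det delta = 1 * -3 = -3
New det = -2 + -3 = -5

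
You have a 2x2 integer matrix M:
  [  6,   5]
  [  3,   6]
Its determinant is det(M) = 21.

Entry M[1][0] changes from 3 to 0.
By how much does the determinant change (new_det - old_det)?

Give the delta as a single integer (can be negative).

Cofactor C_10 = -5
Entry delta = 0 - 3 = -3
Det delta = entry_delta * cofactor = -3 * -5 = 15

Answer: 15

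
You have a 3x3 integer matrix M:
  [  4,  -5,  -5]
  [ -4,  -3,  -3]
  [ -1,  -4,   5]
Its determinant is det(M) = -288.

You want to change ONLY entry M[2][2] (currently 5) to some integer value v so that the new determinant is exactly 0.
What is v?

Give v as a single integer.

det is linear in entry M[2][2]: det = old_det + (v - 5) * C_22
Cofactor C_22 = -32
Want det = 0: -288 + (v - 5) * -32 = 0
  (v - 5) = 288 / -32 = -9
  v = 5 + (-9) = -4

Answer: -4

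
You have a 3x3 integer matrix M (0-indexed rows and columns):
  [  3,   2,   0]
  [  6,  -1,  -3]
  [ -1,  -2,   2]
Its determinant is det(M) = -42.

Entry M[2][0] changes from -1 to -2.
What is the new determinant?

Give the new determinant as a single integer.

det is linear in row 2: changing M[2][0] by delta changes det by delta * cofactor(2,0).
Cofactor C_20 = (-1)^(2+0) * minor(2,0) = -6
Entry delta = -2 - -1 = -1
Det delta = -1 * -6 = 6
New det = -42 + 6 = -36

Answer: -36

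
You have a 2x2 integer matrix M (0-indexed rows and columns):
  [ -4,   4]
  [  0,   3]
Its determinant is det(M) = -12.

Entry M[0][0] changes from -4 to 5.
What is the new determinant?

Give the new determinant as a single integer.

det is linear in row 0: changing M[0][0] by delta changes det by delta * cofactor(0,0).
Cofactor C_00 = (-1)^(0+0) * minor(0,0) = 3
Entry delta = 5 - -4 = 9
Det delta = 9 * 3 = 27
New det = -12 + 27 = 15

Answer: 15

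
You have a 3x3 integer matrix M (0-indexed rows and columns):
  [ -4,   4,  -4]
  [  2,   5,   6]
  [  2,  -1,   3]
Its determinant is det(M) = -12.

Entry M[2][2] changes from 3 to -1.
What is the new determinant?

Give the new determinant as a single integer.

Answer: 100

Derivation:
det is linear in row 2: changing M[2][2] by delta changes det by delta * cofactor(2,2).
Cofactor C_22 = (-1)^(2+2) * minor(2,2) = -28
Entry delta = -1 - 3 = -4
Det delta = -4 * -28 = 112
New det = -12 + 112 = 100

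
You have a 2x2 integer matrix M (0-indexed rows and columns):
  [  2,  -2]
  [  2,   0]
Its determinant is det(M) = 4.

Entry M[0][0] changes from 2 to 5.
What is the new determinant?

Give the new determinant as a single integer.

det is linear in row 0: changing M[0][0] by delta changes det by delta * cofactor(0,0).
Cofactor C_00 = (-1)^(0+0) * minor(0,0) = 0
Entry delta = 5 - 2 = 3
Det delta = 3 * 0 = 0
New det = 4 + 0 = 4

Answer: 4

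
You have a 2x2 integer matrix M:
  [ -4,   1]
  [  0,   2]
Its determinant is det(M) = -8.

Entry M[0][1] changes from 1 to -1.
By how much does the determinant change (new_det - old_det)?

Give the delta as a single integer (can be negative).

Cofactor C_01 = 0
Entry delta = -1 - 1 = -2
Det delta = entry_delta * cofactor = -2 * 0 = 0

Answer: 0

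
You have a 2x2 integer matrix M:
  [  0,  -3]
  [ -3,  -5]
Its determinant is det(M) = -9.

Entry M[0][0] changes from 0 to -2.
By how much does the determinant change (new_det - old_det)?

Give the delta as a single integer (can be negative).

Cofactor C_00 = -5
Entry delta = -2 - 0 = -2
Det delta = entry_delta * cofactor = -2 * -5 = 10

Answer: 10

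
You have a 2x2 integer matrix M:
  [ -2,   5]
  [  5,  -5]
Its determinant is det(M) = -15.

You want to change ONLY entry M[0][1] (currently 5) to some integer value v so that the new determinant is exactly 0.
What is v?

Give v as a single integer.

Answer: 2

Derivation:
det is linear in entry M[0][1]: det = old_det + (v - 5) * C_01
Cofactor C_01 = -5
Want det = 0: -15 + (v - 5) * -5 = 0
  (v - 5) = 15 / -5 = -3
  v = 5 + (-3) = 2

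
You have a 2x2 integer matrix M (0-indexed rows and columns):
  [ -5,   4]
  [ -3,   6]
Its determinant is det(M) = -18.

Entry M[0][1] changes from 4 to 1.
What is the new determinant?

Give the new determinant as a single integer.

det is linear in row 0: changing M[0][1] by delta changes det by delta * cofactor(0,1).
Cofactor C_01 = (-1)^(0+1) * minor(0,1) = 3
Entry delta = 1 - 4 = -3
Det delta = -3 * 3 = -9
New det = -18 + -9 = -27

Answer: -27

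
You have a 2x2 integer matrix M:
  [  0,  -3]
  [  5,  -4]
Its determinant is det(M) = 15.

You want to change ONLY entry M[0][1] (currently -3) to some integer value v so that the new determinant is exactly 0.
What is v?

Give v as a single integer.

Answer: 0

Derivation:
det is linear in entry M[0][1]: det = old_det + (v - -3) * C_01
Cofactor C_01 = -5
Want det = 0: 15 + (v - -3) * -5 = 0
  (v - -3) = -15 / -5 = 3
  v = -3 + (3) = 0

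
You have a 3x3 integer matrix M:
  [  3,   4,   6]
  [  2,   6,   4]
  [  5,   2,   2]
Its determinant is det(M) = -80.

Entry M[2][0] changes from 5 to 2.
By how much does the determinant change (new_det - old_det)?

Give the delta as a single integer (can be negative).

Cofactor C_20 = -20
Entry delta = 2 - 5 = -3
Det delta = entry_delta * cofactor = -3 * -20 = 60

Answer: 60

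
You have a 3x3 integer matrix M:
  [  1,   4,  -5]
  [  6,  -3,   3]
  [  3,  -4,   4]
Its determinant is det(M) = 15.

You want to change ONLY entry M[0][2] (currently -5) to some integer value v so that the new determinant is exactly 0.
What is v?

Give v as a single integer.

Answer: -4

Derivation:
det is linear in entry M[0][2]: det = old_det + (v - -5) * C_02
Cofactor C_02 = -15
Want det = 0: 15 + (v - -5) * -15 = 0
  (v - -5) = -15 / -15 = 1
  v = -5 + (1) = -4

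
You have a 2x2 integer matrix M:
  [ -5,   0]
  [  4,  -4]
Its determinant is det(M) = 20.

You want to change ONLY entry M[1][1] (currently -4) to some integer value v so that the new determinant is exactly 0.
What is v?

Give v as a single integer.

Answer: 0

Derivation:
det is linear in entry M[1][1]: det = old_det + (v - -4) * C_11
Cofactor C_11 = -5
Want det = 0: 20 + (v - -4) * -5 = 0
  (v - -4) = -20 / -5 = 4
  v = -4 + (4) = 0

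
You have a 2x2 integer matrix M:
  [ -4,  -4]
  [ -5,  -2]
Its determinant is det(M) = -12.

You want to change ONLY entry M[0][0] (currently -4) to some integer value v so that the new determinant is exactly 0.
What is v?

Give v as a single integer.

Answer: -10

Derivation:
det is linear in entry M[0][0]: det = old_det + (v - -4) * C_00
Cofactor C_00 = -2
Want det = 0: -12 + (v - -4) * -2 = 0
  (v - -4) = 12 / -2 = -6
  v = -4 + (-6) = -10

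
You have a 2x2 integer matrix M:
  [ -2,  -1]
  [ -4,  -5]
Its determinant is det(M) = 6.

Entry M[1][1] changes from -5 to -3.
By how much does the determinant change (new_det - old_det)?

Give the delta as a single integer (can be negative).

Cofactor C_11 = -2
Entry delta = -3 - -5 = 2
Det delta = entry_delta * cofactor = 2 * -2 = -4

Answer: -4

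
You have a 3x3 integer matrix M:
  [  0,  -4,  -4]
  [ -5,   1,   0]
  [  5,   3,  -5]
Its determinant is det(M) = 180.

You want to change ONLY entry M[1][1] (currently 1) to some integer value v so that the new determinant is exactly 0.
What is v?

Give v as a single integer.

det is linear in entry M[1][1]: det = old_det + (v - 1) * C_11
Cofactor C_11 = 20
Want det = 0: 180 + (v - 1) * 20 = 0
  (v - 1) = -180 / 20 = -9
  v = 1 + (-9) = -8

Answer: -8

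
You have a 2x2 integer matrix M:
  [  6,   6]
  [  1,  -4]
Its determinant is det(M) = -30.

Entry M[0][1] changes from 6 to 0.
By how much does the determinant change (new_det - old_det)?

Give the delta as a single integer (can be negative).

Answer: 6

Derivation:
Cofactor C_01 = -1
Entry delta = 0 - 6 = -6
Det delta = entry_delta * cofactor = -6 * -1 = 6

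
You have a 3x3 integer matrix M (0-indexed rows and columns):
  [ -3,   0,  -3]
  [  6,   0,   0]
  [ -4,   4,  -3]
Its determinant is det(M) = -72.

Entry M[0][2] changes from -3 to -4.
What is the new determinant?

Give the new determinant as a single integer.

Answer: -96

Derivation:
det is linear in row 0: changing M[0][2] by delta changes det by delta * cofactor(0,2).
Cofactor C_02 = (-1)^(0+2) * minor(0,2) = 24
Entry delta = -4 - -3 = -1
Det delta = -1 * 24 = -24
New det = -72 + -24 = -96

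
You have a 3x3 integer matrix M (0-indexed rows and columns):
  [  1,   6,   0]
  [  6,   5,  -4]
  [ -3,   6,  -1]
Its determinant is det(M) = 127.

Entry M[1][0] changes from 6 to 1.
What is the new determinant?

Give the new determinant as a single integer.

det is linear in row 1: changing M[1][0] by delta changes det by delta * cofactor(1,0).
Cofactor C_10 = (-1)^(1+0) * minor(1,0) = 6
Entry delta = 1 - 6 = -5
Det delta = -5 * 6 = -30
New det = 127 + -30 = 97

Answer: 97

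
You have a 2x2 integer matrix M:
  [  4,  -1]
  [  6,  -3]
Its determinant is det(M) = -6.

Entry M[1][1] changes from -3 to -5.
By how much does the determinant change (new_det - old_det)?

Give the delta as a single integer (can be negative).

Cofactor C_11 = 4
Entry delta = -5 - -3 = -2
Det delta = entry_delta * cofactor = -2 * 4 = -8

Answer: -8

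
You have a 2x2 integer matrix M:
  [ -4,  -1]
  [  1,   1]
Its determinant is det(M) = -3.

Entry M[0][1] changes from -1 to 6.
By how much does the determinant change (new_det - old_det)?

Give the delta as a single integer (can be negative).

Cofactor C_01 = -1
Entry delta = 6 - -1 = 7
Det delta = entry_delta * cofactor = 7 * -1 = -7

Answer: -7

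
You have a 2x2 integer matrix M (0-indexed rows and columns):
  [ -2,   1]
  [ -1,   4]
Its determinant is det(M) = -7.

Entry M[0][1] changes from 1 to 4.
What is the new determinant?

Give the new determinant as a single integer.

det is linear in row 0: changing M[0][1] by delta changes det by delta * cofactor(0,1).
Cofactor C_01 = (-1)^(0+1) * minor(0,1) = 1
Entry delta = 4 - 1 = 3
Det delta = 3 * 1 = 3
New det = -7 + 3 = -4

Answer: -4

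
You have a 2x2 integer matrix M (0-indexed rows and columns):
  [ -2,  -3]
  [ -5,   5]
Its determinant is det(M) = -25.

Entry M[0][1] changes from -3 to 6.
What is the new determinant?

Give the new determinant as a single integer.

Answer: 20

Derivation:
det is linear in row 0: changing M[0][1] by delta changes det by delta * cofactor(0,1).
Cofactor C_01 = (-1)^(0+1) * minor(0,1) = 5
Entry delta = 6 - -3 = 9
Det delta = 9 * 5 = 45
New det = -25 + 45 = 20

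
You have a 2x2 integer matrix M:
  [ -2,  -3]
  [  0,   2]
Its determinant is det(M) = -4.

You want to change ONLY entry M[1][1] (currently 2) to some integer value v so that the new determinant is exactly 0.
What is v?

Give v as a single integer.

Answer: 0

Derivation:
det is linear in entry M[1][1]: det = old_det + (v - 2) * C_11
Cofactor C_11 = -2
Want det = 0: -4 + (v - 2) * -2 = 0
  (v - 2) = 4 / -2 = -2
  v = 2 + (-2) = 0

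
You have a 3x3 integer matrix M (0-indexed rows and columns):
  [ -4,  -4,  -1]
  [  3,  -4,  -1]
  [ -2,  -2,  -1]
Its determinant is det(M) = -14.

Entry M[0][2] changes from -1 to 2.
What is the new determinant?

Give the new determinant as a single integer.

det is linear in row 0: changing M[0][2] by delta changes det by delta * cofactor(0,2).
Cofactor C_02 = (-1)^(0+2) * minor(0,2) = -14
Entry delta = 2 - -1 = 3
Det delta = 3 * -14 = -42
New det = -14 + -42 = -56

Answer: -56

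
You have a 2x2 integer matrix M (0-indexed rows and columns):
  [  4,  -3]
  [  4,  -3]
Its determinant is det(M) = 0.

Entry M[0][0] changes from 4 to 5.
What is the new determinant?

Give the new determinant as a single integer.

det is linear in row 0: changing M[0][0] by delta changes det by delta * cofactor(0,0).
Cofactor C_00 = (-1)^(0+0) * minor(0,0) = -3
Entry delta = 5 - 4 = 1
Det delta = 1 * -3 = -3
New det = 0 + -3 = -3

Answer: -3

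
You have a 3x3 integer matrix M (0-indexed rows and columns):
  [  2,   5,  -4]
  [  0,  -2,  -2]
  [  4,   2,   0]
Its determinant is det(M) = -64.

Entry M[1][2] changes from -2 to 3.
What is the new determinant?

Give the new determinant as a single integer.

Answer: 16

Derivation:
det is linear in row 1: changing M[1][2] by delta changes det by delta * cofactor(1,2).
Cofactor C_12 = (-1)^(1+2) * minor(1,2) = 16
Entry delta = 3 - -2 = 5
Det delta = 5 * 16 = 80
New det = -64 + 80 = 16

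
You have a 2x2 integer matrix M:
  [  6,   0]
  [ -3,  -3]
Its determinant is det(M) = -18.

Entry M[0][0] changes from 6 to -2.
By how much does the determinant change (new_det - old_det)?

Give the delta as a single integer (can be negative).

Cofactor C_00 = -3
Entry delta = -2 - 6 = -8
Det delta = entry_delta * cofactor = -8 * -3 = 24

Answer: 24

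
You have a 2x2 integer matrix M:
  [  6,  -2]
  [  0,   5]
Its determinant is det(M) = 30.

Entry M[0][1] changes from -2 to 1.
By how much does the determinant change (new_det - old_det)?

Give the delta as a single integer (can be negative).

Answer: 0

Derivation:
Cofactor C_01 = 0
Entry delta = 1 - -2 = 3
Det delta = entry_delta * cofactor = 3 * 0 = 0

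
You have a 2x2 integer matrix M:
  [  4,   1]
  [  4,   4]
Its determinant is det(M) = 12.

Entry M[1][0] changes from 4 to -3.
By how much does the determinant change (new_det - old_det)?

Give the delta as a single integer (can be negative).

Cofactor C_10 = -1
Entry delta = -3 - 4 = -7
Det delta = entry_delta * cofactor = -7 * -1 = 7

Answer: 7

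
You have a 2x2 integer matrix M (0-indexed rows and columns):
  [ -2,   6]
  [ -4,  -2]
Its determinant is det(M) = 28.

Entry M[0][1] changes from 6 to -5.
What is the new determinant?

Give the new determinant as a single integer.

Answer: -16

Derivation:
det is linear in row 0: changing M[0][1] by delta changes det by delta * cofactor(0,1).
Cofactor C_01 = (-1)^(0+1) * minor(0,1) = 4
Entry delta = -5 - 6 = -11
Det delta = -11 * 4 = -44
New det = 28 + -44 = -16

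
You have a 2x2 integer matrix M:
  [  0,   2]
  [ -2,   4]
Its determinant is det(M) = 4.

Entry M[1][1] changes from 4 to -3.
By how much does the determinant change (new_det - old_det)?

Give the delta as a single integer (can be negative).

Cofactor C_11 = 0
Entry delta = -3 - 4 = -7
Det delta = entry_delta * cofactor = -7 * 0 = 0

Answer: 0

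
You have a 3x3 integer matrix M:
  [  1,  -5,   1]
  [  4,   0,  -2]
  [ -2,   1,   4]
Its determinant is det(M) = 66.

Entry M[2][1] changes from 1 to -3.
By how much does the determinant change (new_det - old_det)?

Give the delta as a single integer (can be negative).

Answer: -24

Derivation:
Cofactor C_21 = 6
Entry delta = -3 - 1 = -4
Det delta = entry_delta * cofactor = -4 * 6 = -24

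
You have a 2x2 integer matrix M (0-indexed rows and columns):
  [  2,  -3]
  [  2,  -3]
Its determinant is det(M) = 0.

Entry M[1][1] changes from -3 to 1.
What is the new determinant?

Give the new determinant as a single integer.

Answer: 8

Derivation:
det is linear in row 1: changing M[1][1] by delta changes det by delta * cofactor(1,1).
Cofactor C_11 = (-1)^(1+1) * minor(1,1) = 2
Entry delta = 1 - -3 = 4
Det delta = 4 * 2 = 8
New det = 0 + 8 = 8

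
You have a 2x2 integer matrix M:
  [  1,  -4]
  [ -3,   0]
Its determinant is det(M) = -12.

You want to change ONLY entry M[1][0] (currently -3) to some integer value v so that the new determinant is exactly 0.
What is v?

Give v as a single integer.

det is linear in entry M[1][0]: det = old_det + (v - -3) * C_10
Cofactor C_10 = 4
Want det = 0: -12 + (v - -3) * 4 = 0
  (v - -3) = 12 / 4 = 3
  v = -3 + (3) = 0

Answer: 0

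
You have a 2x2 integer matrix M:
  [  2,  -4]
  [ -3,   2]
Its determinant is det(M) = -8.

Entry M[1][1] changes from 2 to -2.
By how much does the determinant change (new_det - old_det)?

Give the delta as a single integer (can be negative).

Answer: -8

Derivation:
Cofactor C_11 = 2
Entry delta = -2 - 2 = -4
Det delta = entry_delta * cofactor = -4 * 2 = -8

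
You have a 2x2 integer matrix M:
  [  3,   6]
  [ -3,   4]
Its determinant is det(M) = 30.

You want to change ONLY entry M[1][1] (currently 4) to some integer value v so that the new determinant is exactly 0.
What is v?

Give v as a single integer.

det is linear in entry M[1][1]: det = old_det + (v - 4) * C_11
Cofactor C_11 = 3
Want det = 0: 30 + (v - 4) * 3 = 0
  (v - 4) = -30 / 3 = -10
  v = 4 + (-10) = -6

Answer: -6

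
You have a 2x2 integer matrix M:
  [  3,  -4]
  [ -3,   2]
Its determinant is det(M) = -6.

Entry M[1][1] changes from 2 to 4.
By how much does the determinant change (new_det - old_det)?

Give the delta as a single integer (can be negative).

Answer: 6

Derivation:
Cofactor C_11 = 3
Entry delta = 4 - 2 = 2
Det delta = entry_delta * cofactor = 2 * 3 = 6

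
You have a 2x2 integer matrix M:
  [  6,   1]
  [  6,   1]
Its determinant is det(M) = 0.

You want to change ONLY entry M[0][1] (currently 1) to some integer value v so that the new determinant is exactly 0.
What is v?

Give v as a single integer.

Answer: 1

Derivation:
det is linear in entry M[0][1]: det = old_det + (v - 1) * C_01
Cofactor C_01 = -6
Want det = 0: 0 + (v - 1) * -6 = 0
  (v - 1) = 0 / -6 = 0
  v = 1 + (0) = 1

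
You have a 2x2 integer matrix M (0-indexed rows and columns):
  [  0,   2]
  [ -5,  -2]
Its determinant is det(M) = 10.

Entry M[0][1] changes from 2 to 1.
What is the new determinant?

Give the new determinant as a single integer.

det is linear in row 0: changing M[0][1] by delta changes det by delta * cofactor(0,1).
Cofactor C_01 = (-1)^(0+1) * minor(0,1) = 5
Entry delta = 1 - 2 = -1
Det delta = -1 * 5 = -5
New det = 10 + -5 = 5

Answer: 5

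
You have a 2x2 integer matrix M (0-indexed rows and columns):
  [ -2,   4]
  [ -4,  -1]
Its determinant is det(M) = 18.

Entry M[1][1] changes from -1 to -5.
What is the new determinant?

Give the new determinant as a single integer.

det is linear in row 1: changing M[1][1] by delta changes det by delta * cofactor(1,1).
Cofactor C_11 = (-1)^(1+1) * minor(1,1) = -2
Entry delta = -5 - -1 = -4
Det delta = -4 * -2 = 8
New det = 18 + 8 = 26

Answer: 26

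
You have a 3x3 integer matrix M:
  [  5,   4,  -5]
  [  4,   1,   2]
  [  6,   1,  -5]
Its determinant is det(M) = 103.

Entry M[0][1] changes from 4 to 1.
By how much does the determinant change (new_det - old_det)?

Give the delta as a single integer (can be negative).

Cofactor C_01 = 32
Entry delta = 1 - 4 = -3
Det delta = entry_delta * cofactor = -3 * 32 = -96

Answer: -96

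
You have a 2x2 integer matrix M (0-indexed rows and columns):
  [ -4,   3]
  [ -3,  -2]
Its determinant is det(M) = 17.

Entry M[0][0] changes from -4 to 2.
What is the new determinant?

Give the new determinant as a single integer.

det is linear in row 0: changing M[0][0] by delta changes det by delta * cofactor(0,0).
Cofactor C_00 = (-1)^(0+0) * minor(0,0) = -2
Entry delta = 2 - -4 = 6
Det delta = 6 * -2 = -12
New det = 17 + -12 = 5

Answer: 5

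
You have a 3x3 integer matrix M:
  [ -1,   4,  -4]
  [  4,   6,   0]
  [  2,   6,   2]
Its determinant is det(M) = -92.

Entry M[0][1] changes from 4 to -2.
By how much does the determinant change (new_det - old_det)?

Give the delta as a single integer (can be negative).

Cofactor C_01 = -8
Entry delta = -2 - 4 = -6
Det delta = entry_delta * cofactor = -6 * -8 = 48

Answer: 48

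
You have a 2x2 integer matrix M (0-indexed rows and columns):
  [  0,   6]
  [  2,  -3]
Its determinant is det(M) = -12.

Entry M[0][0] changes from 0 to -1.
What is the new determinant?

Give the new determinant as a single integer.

Answer: -9

Derivation:
det is linear in row 0: changing M[0][0] by delta changes det by delta * cofactor(0,0).
Cofactor C_00 = (-1)^(0+0) * minor(0,0) = -3
Entry delta = -1 - 0 = -1
Det delta = -1 * -3 = 3
New det = -12 + 3 = -9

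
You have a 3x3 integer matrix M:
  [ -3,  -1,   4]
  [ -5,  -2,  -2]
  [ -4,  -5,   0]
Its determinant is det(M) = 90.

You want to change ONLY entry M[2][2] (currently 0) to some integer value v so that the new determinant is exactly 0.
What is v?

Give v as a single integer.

det is linear in entry M[2][2]: det = old_det + (v - 0) * C_22
Cofactor C_22 = 1
Want det = 0: 90 + (v - 0) * 1 = 0
  (v - 0) = -90 / 1 = -90
  v = 0 + (-90) = -90

Answer: -90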